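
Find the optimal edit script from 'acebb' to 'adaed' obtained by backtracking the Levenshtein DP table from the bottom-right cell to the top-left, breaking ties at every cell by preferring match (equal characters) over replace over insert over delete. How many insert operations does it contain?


Edit distance = 4. Backtracking from cell (5, 5) with preference match > replace > insert > delete,
then listing the resulting alignment 'acebb' -> 'adaed' left to right:
  Step 1: keep 'a'
  Step 2: replace c->d
  Step 3: replace e->a
  Step 4: replace b->e
  Step 5: replace b->d
Total insertions: 0

0


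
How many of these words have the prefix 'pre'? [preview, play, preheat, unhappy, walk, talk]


Checking each word for prefix 'pre':
  'preview' -> YES, starts with 'pre' (count: 1)
  'play' -> no (count: 1)
  'preheat' -> YES, starts with 'pre' (count: 2)
  'unhappy' -> no (count: 2)
  'walk' -> no (count: 2)
  'talk' -> no (count: 2)
Total with prefix 'pre': 2

2


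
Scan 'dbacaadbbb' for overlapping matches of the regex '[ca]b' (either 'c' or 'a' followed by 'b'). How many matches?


Pattern: [ca]b means either 'c' or 'a' followed by 'b'.
Scanning 'dbacaadbbb' position-by-position:
  Pos 0: window 'db' -> no
  Pos 1: window 'ba' -> no
  Pos 2: window 'ac' -> no
  Pos 3: window 'ca' -> no
  Pos 4: window 'aa' -> no
  Pos 5: window 'ad' -> no
  Pos 6: window 'db' -> no
  Pos 7: window 'bb' -> no
  Pos 8: window 'bb' -> no
  Pos 9: window 'b' -> no
Total matches: 0

0


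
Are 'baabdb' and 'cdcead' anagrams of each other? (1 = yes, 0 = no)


Sort characters of 'baabdb': 'aabbbd'
Sort characters of 'cdcead': 'accdde'
Sorted forms differ -> they are NOT anagrams
Result: 0

0


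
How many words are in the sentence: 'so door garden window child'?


Counting words by splitting on spaces:
  Word 1: 'so'
  Word 2: 'door'
  Word 3: 'garden'
  Word 4: 'window'
  Word 5: 'child'
Total words: 5

5


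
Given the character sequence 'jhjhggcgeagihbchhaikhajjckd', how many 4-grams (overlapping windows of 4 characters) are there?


String 'jhjhggcgeagihbchhaikhajjckd' has length L = 27.
Number of overlapping n-grams = L - n + 1
Substituting: 27 - 4 + 1 = 24

24


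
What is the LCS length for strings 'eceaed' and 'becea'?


DP table for LCS of 'eceaed' and 'becea':
       b  e  c  e  a
    0  0  0  0  0  0
  e 0  0  1  1  1  1
  c 0  0  1  2  2  2
  e 0  0  1  2  3  3
  a 0  0  1  2  3  4
  e 0  0  1  2  3  4
  d 0  0  1  2  3  4
LCS: 'ecea'
LCS length = 4

4


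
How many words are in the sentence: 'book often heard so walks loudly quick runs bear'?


Counting words by splitting on spaces:
  Word 1: 'book'
  Word 2: 'often'
  Word 3: 'heard'
  Word 4: 'so'
  Word 5: 'walks'
  Word 6: 'loudly'
  Word 7: 'quick'
  Word 8: 'runs'
  Word 9: 'bear'
Total words: 9

9


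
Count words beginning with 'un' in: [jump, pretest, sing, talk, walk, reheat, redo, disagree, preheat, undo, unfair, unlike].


Checking each word for prefix 'un':
  'jump' -> no (count: 0)
  'pretest' -> no (count: 0)
  'sing' -> no (count: 0)
  'talk' -> no (count: 0)
  'walk' -> no (count: 0)
  'reheat' -> no (count: 0)
  'redo' -> no (count: 0)
  'disagree' -> no (count: 0)
  'preheat' -> no (count: 0)
  'undo' -> YES, starts with 'un' (count: 1)
  'unfair' -> YES, starts with 'un' (count: 2)
  'unlike' -> YES, starts with 'un' (count: 3)
Total with prefix 'un': 3

3


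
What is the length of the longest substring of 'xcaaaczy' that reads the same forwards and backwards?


Scanning 'xcaaaczy' for palindromic substrings.
Substring at positions 1-5: 'caaac'.
Check: reverse('caaac') = 'caaac' -> palindrome confirmed.
Neighbouring characters ('x' / 'z') break symmetry, so it cannot extend further.
No longer palindromic substring exists; longest length = 5

5


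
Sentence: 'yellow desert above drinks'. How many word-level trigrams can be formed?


Word trigrams from [4] words:
  Trigram 1: (yellow desert above)
  Trigram 2: (desert above drinks)
Total word trigrams: 4 - 2 = 2

2


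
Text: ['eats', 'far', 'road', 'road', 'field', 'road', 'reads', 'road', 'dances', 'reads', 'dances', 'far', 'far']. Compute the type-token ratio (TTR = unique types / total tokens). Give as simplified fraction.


Tokens: 13
Unique types: ('dances', 'eats', 'far', 'field', 'reads', 'road') = 6
TTR = 6/13
Already in lowest terms.

6/13


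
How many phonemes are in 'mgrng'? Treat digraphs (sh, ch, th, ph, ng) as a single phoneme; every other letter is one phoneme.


Parsing 'mgrng' greedily, digraphs first:
  'm' -> consonant phoneme (phonemes so far: 1)
  'g' -> consonant phoneme (phonemes so far: 2)
  'r' -> consonant phoneme (phonemes so far: 3)
  'ng' -> digraph (1 consonant phoneme) (phonemes so far: 4)
Total phonemes: 4

4


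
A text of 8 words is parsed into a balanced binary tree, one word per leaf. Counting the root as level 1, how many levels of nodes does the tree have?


In a balanced binary tree with n leaves the deepest leaf is ceil(log2(n)) edges below the root,
so counting node levels inclusive of root and leaves gives ceil(log2(n)) + 1 levels.
log2(8) = 3.0000
ceil(3.0000) = 3
levels = 3 + 1 = 4

4


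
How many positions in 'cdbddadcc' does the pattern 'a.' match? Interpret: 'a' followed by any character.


Pattern: a. means 'a' followed by any character.
Scanning 'cdbddadcc' position-by-position:
  Pos 0: window 'cd' -> no
  Pos 1: window 'db' -> no
  Pos 2: window 'bd' -> no
  Pos 3: window 'dd' -> no
  Pos 4: window 'da' -> no
  Pos 5: window 'ad' -> MATCH
  Pos 6: window 'dc' -> no
  Pos 7: window 'cc' -> no
  Pos 8: window 'c' -> no
Total matches: 1

1


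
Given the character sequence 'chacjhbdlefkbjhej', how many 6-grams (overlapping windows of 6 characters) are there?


String 'chacjhbdlefkbjhej' has length L = 17.
Number of overlapping n-grams = L - n + 1
Substituting: 17 - 6 + 1 = 12

12


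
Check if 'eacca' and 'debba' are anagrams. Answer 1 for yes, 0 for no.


Sort characters of 'eacca': 'aacce'
Sort characters of 'debba': 'abbde'
Sorted forms differ -> they are NOT anagrams
Result: 0

0


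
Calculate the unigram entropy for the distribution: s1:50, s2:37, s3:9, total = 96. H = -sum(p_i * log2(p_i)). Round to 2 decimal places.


Computing entropy H = -sum(p_i * log2(p_i)):
  s1: p = 50/96 = 0.5208, -p*log2(p) = 0.4902
  s2: p = 37/96 = 0.3854, -p*log2(p) = 0.5301
  s3: p = 9/96 = 0.0938, -p*log2(p) = 0.3202
H = sum of terms = 1.3405
Rounded to 2 decimals: 1.34

1.34


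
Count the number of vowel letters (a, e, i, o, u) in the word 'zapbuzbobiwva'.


Scanning each character of 'zapbuzbobiwva':
  Position 1: 'z' -> consonant (running count: 0)
  Position 2: 'a' -> vowel (running count: 1)
  Position 3: 'p' -> consonant (running count: 1)
  Position 4: 'b' -> consonant (running count: 1)
  Position 5: 'u' -> vowel (running count: 2)
  Position 6: 'z' -> consonant (running count: 2)
  Position 7: 'b' -> consonant (running count: 2)
  Position 8: 'o' -> vowel (running count: 3)
  Position 9: 'b' -> consonant (running count: 3)
  Position 10: 'i' -> vowel (running count: 4)
  Position 11: 'w' -> consonant (running count: 4)
  Position 12: 'v' -> consonant (running count: 4)
  Position 13: 'a' -> vowel (running count: 5)
Total vowels: 5

5


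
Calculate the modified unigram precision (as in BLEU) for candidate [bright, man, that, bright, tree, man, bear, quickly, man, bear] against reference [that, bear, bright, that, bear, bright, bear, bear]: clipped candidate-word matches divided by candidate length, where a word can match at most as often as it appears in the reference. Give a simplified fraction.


Reference word counts: {'bear': 4, 'bright': 2, 'that': 2}
Checking each candidate word (with clipping):
  'bright' -> in reference (ref count 2, used 1/2) -> match (matches: 1)
  'man' -> not in reference -> no match (matches: 1)
  'that' -> in reference (ref count 2, used 1/2) -> match (matches: 2)
  'bright' -> in reference (ref count 2, used 2/2) -> match (matches: 3)
  'tree' -> not in reference -> no match (matches: 3)
  'man' -> not in reference -> no match (matches: 3)
  'bear' -> in reference (ref count 4, used 1/4) -> match (matches: 4)
  'quickly' -> not in reference -> no match (matches: 4)
  'man' -> not in reference -> no match (matches: 4)
  'bear' -> in reference (ref count 4, used 2/4) -> match (matches: 5)
Clipped matches: 5, Candidate length: 10
Precision = 5/10 = 1/2

1/2


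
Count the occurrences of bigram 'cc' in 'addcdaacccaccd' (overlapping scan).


Scanning 'addcdaacccaccd' for bigram 'cc':
  Position 0: 'ad' -> no
  Position 1: 'dd' -> no
  Position 2: 'dc' -> no
  Position 3: 'cd' -> no
  Position 4: 'da' -> no
  Position 5: 'aa' -> no
  Position 6: 'ac' -> no
  Position 7: 'cc' -> MATCH
  Position 8: 'cc' -> MATCH
  Position 9: 'ca' -> no
  Position 10: 'ac' -> no
  Position 11: 'cc' -> MATCH
  Position 12: 'cd' -> no
Total matches: 3

3


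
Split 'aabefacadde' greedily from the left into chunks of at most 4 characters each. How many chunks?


'aabefacadde' has 11 characters.
Chunking with max size 4:
  Chunk 1: 'aabe' (positions 0-3)
  Chunk 2: 'faca' (positions 4-7)
  Chunk 3: 'dde' (positions 8-10)
Total chunks: ceil(11 / 4) = 3

3


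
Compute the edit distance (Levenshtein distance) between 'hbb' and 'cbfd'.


Building DP table for s1='hbb' (len 3) and s2='cbfd' (len 4):
       c  b  f  d
    0  1  2  3  4
  h 1  1  2  3  4
  b 2  2  1  2  3
  b 3  3  2  2  3
Edit distance = dp[3][4] = 3

3


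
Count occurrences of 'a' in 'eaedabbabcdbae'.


Scanning 'eaedabbabcdbae' for 'a':
  Position 1: 'a' -> MATCH (count: 1)
  Position 4: 'a' -> MATCH (count: 2)
  Position 7: 'a' -> MATCH (count: 3)
  Position 12: 'a' -> MATCH (count: 4)
Total occurrences of 'a': 4

4


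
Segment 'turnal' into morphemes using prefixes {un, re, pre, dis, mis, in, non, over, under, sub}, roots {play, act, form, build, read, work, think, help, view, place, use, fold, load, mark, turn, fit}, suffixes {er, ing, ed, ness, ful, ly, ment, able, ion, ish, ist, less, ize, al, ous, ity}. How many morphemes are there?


Segmenting 'turnal' against the inventory:
  'turn' -> root (morpheme 1)
  'al' -> suffix (morpheme 2)
Total morphemes: 2

2


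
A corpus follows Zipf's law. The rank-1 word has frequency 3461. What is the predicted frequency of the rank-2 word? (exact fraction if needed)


Zipf's law: freq(rank) = f1 / rank
f1 = 3461, rank = 2
freq = 3461 / 2
GCD(3461, 2) = 1
Simplified: 3461/2

3461/2


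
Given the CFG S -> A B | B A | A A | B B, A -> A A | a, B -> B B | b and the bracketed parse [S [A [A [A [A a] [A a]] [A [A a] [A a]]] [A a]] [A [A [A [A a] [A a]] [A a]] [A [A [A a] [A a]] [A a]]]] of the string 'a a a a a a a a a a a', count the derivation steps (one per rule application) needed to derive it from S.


Every bracketed nonterminal node [X ...] in the tree is produced by exactly one rule application.
Reading the tree off as a leftmost derivation:
  Step 1: S  =>  A A   (applied S -> A A)
  Step 2: A A  =>  A A A   (applied A -> A A)
  Step 3: A A A  =>  A A A A   (applied A -> A A)
  Step 4: A A A A  =>  A A A A A   (applied A -> A A)
  Step 5: A A A A A  =>  a A A A A   (applied A -> a)
  Step 6: a A A A A  =>  a a A A A   (applied A -> a)
  Step 7: a a A A A  =>  a a A A A A   (applied A -> A A)
  Step 8: a a A A A A  =>  a a a A A A   (applied A -> a)
  Step 9: a a a A A A  =>  a a a a A A   (applied A -> a)
  Step 10: a a a a A A  =>  a a a a a A   (applied A -> a)
  Step 11: a a a a a A  =>  a a a a a A A   (applied A -> A A)
  Step 12: a a a a a A A  =>  a a a a a A A A   (applied A -> A A)
  Step 13: a a a a a A A A  =>  a a a a a A A A A   (applied A -> A A)
  Step 14: a a a a a A A A A  =>  a a a a a a A A A   (applied A -> a)
  Step 15: a a a a a a A A A  =>  a a a a a a a A A   (applied A -> a)
  Step 16: a a a a a a a A A  =>  a a a a a a a a A   (applied A -> a)
  Step 17: a a a a a a a a A  =>  a a a a a a a a A A   (applied A -> A A)
  Step 18: a a a a a a a a A A  =>  a a a a a a a a A A A   (applied A -> A A)
  Step 19: a a a a a a a a A A A  =>  a a a a a a a a a A A   (applied A -> a)
  Step 20: a a a a a a a a a A A  =>  a a a a a a a a a a A   (applied A -> a)
  Step 21: a a a a a a a a a a A  =>  a a a a a a a a a a a   (applied A -> a)
Final yield: a a a a a a a a a a a
Total rewrite steps: 21

21


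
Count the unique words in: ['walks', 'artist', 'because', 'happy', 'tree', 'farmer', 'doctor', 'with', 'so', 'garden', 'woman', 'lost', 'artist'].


Listing all tokens and tracking unique types:
  Token 1: 'walks' -> NEW (unique so far: 1)
  Token 2: 'artist' -> NEW (unique so far: 2)
  Token 3: 'because' -> NEW (unique so far: 3)
  Token 4: 'happy' -> NEW (unique so far: 4)
  Token 5: 'tree' -> NEW (unique so far: 5)
  Token 6: 'farmer' -> NEW (unique so far: 6)
  Token 7: 'doctor' -> NEW (unique so far: 7)
  Token 8: 'with' -> NEW (unique so far: 8)
  Token 9: 'so' -> NEW (unique so far: 9)
  Token 10: 'garden' -> NEW (unique so far: 10)
  Token 11: 'woman' -> NEW (unique so far: 11)
  Token 12: 'lost' -> NEW (unique so far: 12)
  Token 13: 'artist' -> duplicate (unique so far: 12)
Unique types: ('artist', 'because', 'doctor', 'farmer', 'garden', 'happy', 'lost', 'so', 'tree', 'walks', 'with', 'woman')
Vocabulary size: 12

12


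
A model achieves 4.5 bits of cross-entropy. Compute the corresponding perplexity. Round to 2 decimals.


Perplexity formula: PP = 2^H
H = 4.5
PP = 2^4.5
Decompose: 2^4.5 = 2^4 * 2^0.5 = 2^4 * sqrt(2)
2^4 = 16, sqrt(2) ~ 1.4142136
PP ~ 16 * 1.4142136 = 22.6274176
Rounded to 2 decimals: 22.63

22.63


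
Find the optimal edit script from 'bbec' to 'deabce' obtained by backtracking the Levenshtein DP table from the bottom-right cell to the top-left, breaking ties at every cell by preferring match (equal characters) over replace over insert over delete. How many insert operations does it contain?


Edit distance = 5. Backtracking from cell (4, 6) with preference match > replace > insert > delete,
then listing the resulting alignment 'bbec' -> 'deabce' left to right:
  Step 1: insert 'd' [insertion #1]
  Step 2: insert 'e' [insertion #2]
  Step 3: replace b->a
  Step 4: keep 'b'
  Step 5: replace e->c
  Step 6: replace c->e
Total insertions: 2

2


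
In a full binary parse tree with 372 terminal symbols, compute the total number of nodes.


Leaf nodes (terminals): 372
Internal nodes = n - 1 = 372 - 1 = 371
Total = leaves + internal = 372 + 371 = 743

743


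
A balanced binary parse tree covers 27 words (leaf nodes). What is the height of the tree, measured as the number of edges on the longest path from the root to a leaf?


In a balanced binary tree with n leaves the deepest leaf is ceil(log2(n)) edges below the root.
log2(27) = 4.7549
ceil(4.7549) = 5
height (edges) = 5

5


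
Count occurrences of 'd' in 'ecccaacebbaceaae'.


Scanning 'ecccaacebbaceaae' for 'd':
  No matches found.
Total occurrences of 'd': 0

0


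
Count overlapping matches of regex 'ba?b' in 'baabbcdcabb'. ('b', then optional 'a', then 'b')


Pattern: ba?b means 'b', then optional 'a', then 'b'.
Scanning 'baabbcdcabb' position-by-position:
  Pos 0: window 'baa' -> no
  Pos 1: window 'aab' -> no
  Pos 2: window 'abb' -> no
  Pos 3: window 'bbc' -> MATCH
  Pos 4: window 'bcd' -> no
  Pos 5: window 'cdc' -> no
  Pos 6: window 'dca' -> no
  Pos 7: window 'cab' -> no
  Pos 8: window 'abb' -> no
  Pos 9: window 'bb' -> MATCH
  Pos 10: window 'b' -> no
Total matches: 2

2


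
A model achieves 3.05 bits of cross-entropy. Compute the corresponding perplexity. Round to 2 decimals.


Perplexity formula: PP = 2^H
H = 3.05
PP = 2^3.05
Decompose: 2^3.05 = 2^3 * 2^0.05
2^3 = 8, 2^0.05 ~ 1.0352649
PP ~ 8 * 1.0352649 = 8.2821192
Rounded to 2 decimals: 8.28

8.28


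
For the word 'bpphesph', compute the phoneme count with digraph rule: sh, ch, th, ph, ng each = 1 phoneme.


Parsing 'bpphesph' greedily, digraphs first:
  'b' -> consonant phoneme (phonemes so far: 1)
  'p' -> consonant phoneme (phonemes so far: 2)
  'ph' -> digraph (1 consonant phoneme) (phonemes so far: 3)
  'e' -> vowel phoneme (phonemes so far: 4)
  's' -> consonant phoneme (phonemes so far: 5)
  'ph' -> digraph (1 consonant phoneme) (phonemes so far: 6)
Total phonemes: 6

6


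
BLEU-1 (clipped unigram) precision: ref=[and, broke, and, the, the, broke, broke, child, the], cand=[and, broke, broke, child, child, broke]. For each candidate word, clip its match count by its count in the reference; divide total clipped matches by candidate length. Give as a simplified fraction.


Reference word counts: {'and': 2, 'broke': 3, 'child': 1, 'the': 3}
Checking each candidate word (with clipping):
  'and' -> in reference (ref count 2, used 1/2) -> match (matches: 1)
  'broke' -> in reference (ref count 3, used 1/3) -> match (matches: 2)
  'broke' -> in reference (ref count 3, used 2/3) -> match (matches: 3)
  'child' -> in reference (ref count 1, used 1/1) -> match (matches: 4)
  'child' -> ref count 1 already used up (1/1) -> clipped, no match (matches: 4)
  'broke' -> in reference (ref count 3, used 3/3) -> match (matches: 5)
Clipped matches: 5, Candidate length: 6
Precision = 5/6

5/6


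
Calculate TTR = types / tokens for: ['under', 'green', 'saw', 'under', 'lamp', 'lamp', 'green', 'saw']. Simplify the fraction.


Tokens: 8
Unique types: ('green', 'lamp', 'saw', 'under') = 4
TTR = 4/8
Simplify: divide both by 4 -> 1/2
TTR = 1/2

1/2


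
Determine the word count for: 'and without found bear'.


Counting words by splitting on spaces:
  Word 1: 'and'
  Word 2: 'without'
  Word 3: 'found'
  Word 4: 'bear'
Total words: 4

4


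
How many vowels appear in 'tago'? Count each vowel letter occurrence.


Scanning each character of 'tago':
  Position 1: 't' -> consonant (running count: 0)
  Position 2: 'a' -> vowel (running count: 1)
  Position 3: 'g' -> consonant (running count: 1)
  Position 4: 'o' -> vowel (running count: 2)
Total vowels: 2

2


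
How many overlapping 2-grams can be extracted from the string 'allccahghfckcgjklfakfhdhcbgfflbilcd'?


String 'allccahghfckcgjklfakfhdhcbgfflbilcd' has length L = 35.
Number of overlapping n-grams = L - n + 1
Substituting: 35 - 2 + 1 = 34

34


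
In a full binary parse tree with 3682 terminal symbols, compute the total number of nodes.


Leaf nodes (terminals): 3682
Internal nodes = n - 1 = 3682 - 1 = 3681
Total = leaves + internal = 3682 + 3681 = 7363

7363


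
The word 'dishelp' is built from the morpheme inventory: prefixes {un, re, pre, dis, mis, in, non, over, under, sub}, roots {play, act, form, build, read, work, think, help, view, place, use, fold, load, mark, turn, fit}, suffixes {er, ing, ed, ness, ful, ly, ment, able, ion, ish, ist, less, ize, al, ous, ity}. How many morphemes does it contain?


Segmenting 'dishelp' against the inventory:
  'dis' -> prefix (morpheme 1)
  'help' -> root (morpheme 2)
Total morphemes: 2

2


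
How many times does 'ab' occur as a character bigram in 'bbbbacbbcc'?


Scanning 'bbbbacbbcc' for bigram 'ab':
  Position 0: 'bb' -> no
  Position 1: 'bb' -> no
  Position 2: 'bb' -> no
  Position 3: 'ba' -> no
  Position 4: 'ac' -> no
  Position 5: 'cb' -> no
  Position 6: 'bb' -> no
  Position 7: 'bc' -> no
  Position 8: 'cc' -> no
Total matches: 0

0


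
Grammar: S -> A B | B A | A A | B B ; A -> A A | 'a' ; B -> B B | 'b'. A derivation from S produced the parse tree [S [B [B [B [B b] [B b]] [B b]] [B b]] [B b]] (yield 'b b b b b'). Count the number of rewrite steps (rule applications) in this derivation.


Every bracketed nonterminal node [X ...] in the tree is produced by exactly one rule application.
Reading the tree off as a leftmost derivation:
  Step 1: S  =>  B B   (applied S -> B B)
  Step 2: B B  =>  B B B   (applied B -> B B)
  Step 3: B B B  =>  B B B B   (applied B -> B B)
  Step 4: B B B B  =>  B B B B B   (applied B -> B B)
  Step 5: B B B B B  =>  b B B B B   (applied B -> b)
  Step 6: b B B B B  =>  b b B B B   (applied B -> b)
  Step 7: b b B B B  =>  b b b B B   (applied B -> b)
  Step 8: b b b B B  =>  b b b b B   (applied B -> b)
  Step 9: b b b b B  =>  b b b b b   (applied B -> b)
Final yield: b b b b b
Total rewrite steps: 9

9


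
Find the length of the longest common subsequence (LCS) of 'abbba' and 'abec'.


DP table for LCS of 'abbba' and 'abec':
       a  b  e  c
    0  0  0  0  0
  a 0  1  1  1  1
  b 0  1  2  2  2
  b 0  1  2  2  2
  b 0  1  2  2  2
  a 0  1  2  2  2
LCS: 'ab'
LCS length = 2

2


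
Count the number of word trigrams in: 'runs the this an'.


Word trigrams from [4] words:
  Trigram 1: (runs the this)
  Trigram 2: (the this an)
Total word trigrams: 4 - 2 = 2

2


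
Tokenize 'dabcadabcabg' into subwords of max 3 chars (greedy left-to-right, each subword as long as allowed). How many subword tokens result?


'dabcadabcabg' has 12 characters.
Chunking with max size 3:
  Chunk 1: 'dab' (positions 0-2)
  Chunk 2: 'cad' (positions 3-5)
  Chunk 3: 'abc' (positions 6-8)
  Chunk 4: 'abg' (positions 9-11)
Total chunks: ceil(12 / 3) = 4

4


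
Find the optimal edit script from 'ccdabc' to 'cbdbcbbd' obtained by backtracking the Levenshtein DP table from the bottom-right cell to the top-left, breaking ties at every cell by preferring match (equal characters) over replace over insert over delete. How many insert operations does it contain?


Edit distance = 5. Backtracking from cell (6, 8) with preference match > replace > insert > delete,
then listing the resulting alignment 'ccdabc' -> 'cbdbcbbd' left to right:
  Step 1: keep 'c'
  Step 2: replace c->b
  Step 3: keep 'd'
  Step 4: insert 'b' [insertion #1]
  Step 5: insert 'c' [insertion #2]
  Step 6: replace a->b
  Step 7: keep 'b'
  Step 8: replace c->d
Total insertions: 2

2


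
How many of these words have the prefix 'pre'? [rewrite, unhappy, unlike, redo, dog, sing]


Checking each word for prefix 'pre':
  'rewrite' -> no (count: 0)
  'unhappy' -> no (count: 0)
  'unlike' -> no (count: 0)
  'redo' -> no (count: 0)
  'dog' -> no (count: 0)
  'sing' -> no (count: 0)
Total with prefix 'pre': 0

0


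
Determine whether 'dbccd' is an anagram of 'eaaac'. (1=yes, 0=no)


Sort characters of 'dbccd': 'bccdd'
Sort characters of 'eaaac': 'aaace'
Sorted forms differ -> they are NOT anagrams
Result: 0

0


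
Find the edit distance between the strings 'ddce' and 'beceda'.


Building DP table for s1='ddce' (len 4) and s2='beceda' (len 6):
       b  e  c  e  d  a
    0  1  2  3  4  5  6
  d 1  1  2  3  4  4  5
  d 2  2  2  3  4  4  5
  c 3  3  3  2  3  4  5
  e 4  4  3  3  2  3  4
Edit distance = dp[4][6] = 4

4


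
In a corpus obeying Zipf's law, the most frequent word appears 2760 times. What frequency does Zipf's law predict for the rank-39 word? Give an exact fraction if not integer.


Zipf's law: freq(rank) = f1 / rank
f1 = 2760, rank = 39
freq = 2760 / 39
GCD(2760, 39) = 3
Simplified: 920/13

920/13


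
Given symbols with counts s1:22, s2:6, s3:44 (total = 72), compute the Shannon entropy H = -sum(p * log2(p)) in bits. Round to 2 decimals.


Computing entropy H = -sum(p_i * log2(p_i)):
  s1: p = 22/72 = 0.3056, -p*log2(p) = 0.5227
  s2: p = 6/72 = 0.0833, -p*log2(p) = 0.2987
  s3: p = 44/72 = 0.6111, -p*log2(p) = 0.4342
H = sum of terms = 1.2556
Rounded to 2 decimals: 1.26

1.26


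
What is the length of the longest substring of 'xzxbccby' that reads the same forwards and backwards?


Scanning 'xzxbccby' for palindromic substrings.
Substring at positions 3-6: 'bccb'.
Check: reverse('bccb') = 'bccb' -> palindrome confirmed.
Neighbouring characters ('x' / 'y') break symmetry, so it cannot extend further.
No longer palindromic substring exists; longest length = 4

4


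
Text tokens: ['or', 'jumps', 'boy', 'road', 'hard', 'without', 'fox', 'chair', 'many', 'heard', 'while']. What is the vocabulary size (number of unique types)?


Listing all tokens and tracking unique types:
  Token 1: 'or' -> NEW (unique so far: 1)
  Token 2: 'jumps' -> NEW (unique so far: 2)
  Token 3: 'boy' -> NEW (unique so far: 3)
  Token 4: 'road' -> NEW (unique so far: 4)
  Token 5: 'hard' -> NEW (unique so far: 5)
  Token 6: 'without' -> NEW (unique so far: 6)
  Token 7: 'fox' -> NEW (unique so far: 7)
  Token 8: 'chair' -> NEW (unique so far: 8)
  Token 9: 'many' -> NEW (unique so far: 9)
  Token 10: 'heard' -> NEW (unique so far: 10)
  Token 11: 'while' -> NEW (unique so far: 11)
Unique types: ('boy', 'chair', 'fox', 'hard', 'heard', 'jumps', 'many', 'or', 'road', 'while', 'without')
Vocabulary size: 11

11


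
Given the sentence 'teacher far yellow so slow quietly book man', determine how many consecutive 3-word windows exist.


Word trigrams from [8] words:
  Trigram 1: (teacher far yellow)
  Trigram 2: (far yellow so)
  Trigram 3: (yellow so slow)
  Trigram 4: (so slow quietly)
  Trigram 5: (slow quietly book)
  Trigram 6: (quietly book man)
Total word trigrams: 8 - 2 = 6

6


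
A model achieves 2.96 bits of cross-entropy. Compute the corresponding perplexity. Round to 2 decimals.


Perplexity formula: PP = 2^H
H = 2.96
PP = 2^2.96
Decompose: 2^2.96 = 2^2 * 2^0.96
2^2 = 4, 2^0.96 ~ 1.9453099
PP ~ 4 * 1.9453099 = 7.7812396
Rounded to 2 decimals: 7.78

7.78


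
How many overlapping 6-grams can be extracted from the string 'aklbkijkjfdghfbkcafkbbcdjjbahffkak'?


String 'aklbkijkjfdghfbkcafkbbcdjjbahffkak' has length L = 34.
Number of overlapping n-grams = L - n + 1
Substituting: 34 - 6 + 1 = 29

29


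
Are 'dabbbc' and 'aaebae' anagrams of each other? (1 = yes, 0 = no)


Sort characters of 'dabbbc': 'abbbcd'
Sort characters of 'aaebae': 'aaabee'
Sorted forms differ -> they are NOT anagrams
Result: 0

0


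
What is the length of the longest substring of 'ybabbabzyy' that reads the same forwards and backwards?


Scanning 'ybabbabzyy' for palindromic substrings.
Substring at positions 1-6: 'babbab'.
Check: reverse('babbab') = 'babbab' -> palindrome confirmed.
Neighbouring characters ('y' / 'z') break symmetry, so it cannot extend further.
No longer palindromic substring exists; longest length = 6

6


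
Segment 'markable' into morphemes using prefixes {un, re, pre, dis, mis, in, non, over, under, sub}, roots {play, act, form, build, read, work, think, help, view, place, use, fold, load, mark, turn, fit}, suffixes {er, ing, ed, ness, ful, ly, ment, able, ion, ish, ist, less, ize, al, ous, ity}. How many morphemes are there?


Segmenting 'markable' against the inventory:
  'mark' -> root (morpheme 1)
  'able' -> suffix (morpheme 2)
Total morphemes: 2

2


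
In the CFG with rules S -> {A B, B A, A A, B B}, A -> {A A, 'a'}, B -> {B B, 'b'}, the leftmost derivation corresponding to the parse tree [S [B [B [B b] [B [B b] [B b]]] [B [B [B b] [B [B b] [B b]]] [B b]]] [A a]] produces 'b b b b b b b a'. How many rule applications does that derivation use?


Every bracketed nonterminal node [X ...] in the tree is produced by exactly one rule application.
Reading the tree off as a leftmost derivation:
  Step 1: S  =>  B A   (applied S -> B A)
  Step 2: B A  =>  B B A   (applied B -> B B)
  Step 3: B B A  =>  B B B A   (applied B -> B B)
  Step 4: B B B A  =>  b B B A   (applied B -> b)
  Step 5: b B B A  =>  b B B B A   (applied B -> B B)
  Step 6: b B B B A  =>  b b B B A   (applied B -> b)
  Step 7: b b B B A  =>  b b b B A   (applied B -> b)
  Step 8: b b b B A  =>  b b b B B A   (applied B -> B B)
  Step 9: b b b B B A  =>  b b b B B B A   (applied B -> B B)
  Step 10: b b b B B B A  =>  b b b b B B A   (applied B -> b)
  Step 11: b b b b B B A  =>  b b b b B B B A   (applied B -> B B)
  Step 12: b b b b B B B A  =>  b b b b b B B A   (applied B -> b)
  Step 13: b b b b b B B A  =>  b b b b b b B A   (applied B -> b)
  Step 14: b b b b b b B A  =>  b b b b b b b A   (applied B -> b)
  Step 15: b b b b b b b A  =>  b b b b b b b a   (applied A -> a)
Final yield: b b b b b b b a
Total rewrite steps: 15

15


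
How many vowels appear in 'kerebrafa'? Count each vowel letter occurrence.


Scanning each character of 'kerebrafa':
  Position 1: 'k' -> consonant (running count: 0)
  Position 2: 'e' -> vowel (running count: 1)
  Position 3: 'r' -> consonant (running count: 1)
  Position 4: 'e' -> vowel (running count: 2)
  Position 5: 'b' -> consonant (running count: 2)
  Position 6: 'r' -> consonant (running count: 2)
  Position 7: 'a' -> vowel (running count: 3)
  Position 8: 'f' -> consonant (running count: 3)
  Position 9: 'a' -> vowel (running count: 4)
Total vowels: 4

4


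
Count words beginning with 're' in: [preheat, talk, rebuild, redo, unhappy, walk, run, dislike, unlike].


Checking each word for prefix 're':
  'preheat' -> no (count: 0)
  'talk' -> no (count: 0)
  'rebuild' -> YES, starts with 're' (count: 1)
  'redo' -> YES, starts with 're' (count: 2)
  'unhappy' -> no (count: 2)
  'walk' -> no (count: 2)
  'run' -> no (count: 2)
  'dislike' -> no (count: 2)
  'unlike' -> no (count: 2)
Total with prefix 're': 2

2


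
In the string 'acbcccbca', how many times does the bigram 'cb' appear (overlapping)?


Scanning 'acbcccbca' for bigram 'cb':
  Position 0: 'ac' -> no
  Position 1: 'cb' -> MATCH
  Position 2: 'bc' -> no
  Position 3: 'cc' -> no
  Position 4: 'cc' -> no
  Position 5: 'cb' -> MATCH
  Position 6: 'bc' -> no
  Position 7: 'ca' -> no
Total matches: 2

2


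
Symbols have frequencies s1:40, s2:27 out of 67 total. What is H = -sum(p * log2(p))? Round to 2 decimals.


Computing entropy H = -sum(p_i * log2(p_i)):
  s1: p = 40/67 = 0.5970, -p*log2(p) = 0.4443
  s2: p = 27/67 = 0.4030, -p*log2(p) = 0.5284
H = sum of terms = 0.9727
Rounded to 2 decimals: 0.97

0.97


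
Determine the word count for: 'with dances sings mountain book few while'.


Counting words by splitting on spaces:
  Word 1: 'with'
  Word 2: 'dances'
  Word 3: 'sings'
  Word 4: 'mountain'
  Word 5: 'book'
  Word 6: 'few'
  Word 7: 'while'
Total words: 7

7


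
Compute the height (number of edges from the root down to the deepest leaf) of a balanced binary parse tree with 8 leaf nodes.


In a balanced binary tree with n leaves the deepest leaf is ceil(log2(n)) edges below the root.
log2(8) = 3.0000
ceil(3.0000) = 3
height (edges) = 3

3


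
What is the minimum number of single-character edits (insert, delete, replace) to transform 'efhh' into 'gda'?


Building DP table for s1='efhh' (len 4) and s2='gda' (len 3):
       g  d  a
    0  1  2  3
  e 1  1  2  3
  f 2  2  2  3
  h 3  3  3  3
  h 4  4  4  4
Edit distance = dp[4][3] = 4

4


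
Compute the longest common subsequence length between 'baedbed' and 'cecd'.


DP table for LCS of 'baedbed' and 'cecd':
       c  e  c  d
    0  0  0  0  0
  b 0  0  0  0  0
  a 0  0  0  0  0
  e 0  0  1  1  1
  d 0  0  1  1  2
  b 0  0  1  1  2
  e 0  0  1  1  2
  d 0  0  1  1  2
LCS: 'ed'
LCS length = 2

2


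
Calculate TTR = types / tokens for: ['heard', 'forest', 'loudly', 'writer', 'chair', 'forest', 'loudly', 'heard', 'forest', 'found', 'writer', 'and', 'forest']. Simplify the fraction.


Tokens: 13
Unique types: ('and', 'chair', 'forest', 'found', 'heard', 'loudly', 'writer') = 7
TTR = 7/13
Already in lowest terms.

7/13


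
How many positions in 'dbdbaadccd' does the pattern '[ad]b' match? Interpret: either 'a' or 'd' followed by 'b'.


Pattern: [ad]b means either 'a' or 'd' followed by 'b'.
Scanning 'dbdbaadccd' position-by-position:
  Pos 0: window 'db' -> MATCH
  Pos 1: window 'bd' -> no
  Pos 2: window 'db' -> MATCH
  Pos 3: window 'ba' -> no
  Pos 4: window 'aa' -> no
  Pos 5: window 'ad' -> no
  Pos 6: window 'dc' -> no
  Pos 7: window 'cc' -> no
  Pos 8: window 'cd' -> no
  Pos 9: window 'd' -> no
Total matches: 2

2


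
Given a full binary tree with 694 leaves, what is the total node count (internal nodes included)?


Leaf nodes (terminals): 694
Internal nodes = n - 1 = 694 - 1 = 693
Total = leaves + internal = 694 + 693 = 1387

1387


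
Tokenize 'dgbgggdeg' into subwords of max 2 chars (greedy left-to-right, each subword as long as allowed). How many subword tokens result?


'dgbgggdeg' has 9 characters.
Chunking with max size 2:
  Chunk 1: 'dg' (positions 0-1)
  Chunk 2: 'bg' (positions 2-3)
  Chunk 3: 'gg' (positions 4-5)
  Chunk 4: 'de' (positions 6-7)
  Chunk 5: 'g' (positions 8-8)
Total chunks: ceil(9 / 2) = 5

5


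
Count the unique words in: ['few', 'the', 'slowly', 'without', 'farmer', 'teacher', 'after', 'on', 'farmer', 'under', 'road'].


Listing all tokens and tracking unique types:
  Token 1: 'few' -> NEW (unique so far: 1)
  Token 2: 'the' -> NEW (unique so far: 2)
  Token 3: 'slowly' -> NEW (unique so far: 3)
  Token 4: 'without' -> NEW (unique so far: 4)
  Token 5: 'farmer' -> NEW (unique so far: 5)
  Token 6: 'teacher' -> NEW (unique so far: 6)
  Token 7: 'after' -> NEW (unique so far: 7)
  Token 8: 'on' -> NEW (unique so far: 8)
  Token 9: 'farmer' -> duplicate (unique so far: 8)
  Token 10: 'under' -> NEW (unique so far: 9)
  Token 11: 'road' -> NEW (unique so far: 10)
Unique types: ('after', 'farmer', 'few', 'on', 'road', 'slowly', 'teacher', 'the', 'under', 'without')
Vocabulary size: 10

10


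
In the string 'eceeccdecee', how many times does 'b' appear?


Scanning 'eceeccdecee' for 'b':
  No matches found.
Total occurrences of 'b': 0

0


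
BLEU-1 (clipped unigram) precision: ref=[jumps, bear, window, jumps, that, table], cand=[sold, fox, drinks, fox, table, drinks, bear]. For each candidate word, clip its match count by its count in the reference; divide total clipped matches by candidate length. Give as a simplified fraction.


Reference word counts: {'bear': 1, 'jumps': 2, 'table': 1, 'that': 1, 'window': 1}
Checking each candidate word (with clipping):
  'sold' -> not in reference -> no match (matches: 0)
  'fox' -> not in reference -> no match (matches: 0)
  'drinks' -> not in reference -> no match (matches: 0)
  'fox' -> not in reference -> no match (matches: 0)
  'table' -> in reference (ref count 1, used 1/1) -> match (matches: 1)
  'drinks' -> not in reference -> no match (matches: 1)
  'bear' -> in reference (ref count 1, used 1/1) -> match (matches: 2)
Clipped matches: 2, Candidate length: 7
Precision = 2/7

2/7


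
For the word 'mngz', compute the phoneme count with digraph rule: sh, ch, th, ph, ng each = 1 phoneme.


Parsing 'mngz' greedily, digraphs first:
  'm' -> consonant phoneme (phonemes so far: 1)
  'ng' -> digraph (1 consonant phoneme) (phonemes so far: 2)
  'z' -> consonant phoneme (phonemes so far: 3)
Total phonemes: 3

3


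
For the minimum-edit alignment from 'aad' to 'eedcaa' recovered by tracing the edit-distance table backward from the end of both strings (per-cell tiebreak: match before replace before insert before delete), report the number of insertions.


Edit distance = 5. Backtracking from cell (3, 6) with preference match > replace > insert > delete,
then listing the resulting alignment 'aad' -> 'eedcaa' left to right:
  Step 1: insert 'e' [insertion #1]
  Step 2: insert 'e' [insertion #2]
  Step 3: insert 'd' [insertion #3]
  Step 4: replace a->c
  Step 5: keep 'a'
  Step 6: replace d->a
Total insertions: 3

3


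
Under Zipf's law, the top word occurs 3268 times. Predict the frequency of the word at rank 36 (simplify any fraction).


Zipf's law: freq(rank) = f1 / rank
f1 = 3268, rank = 36
freq = 3268 / 36
GCD(3268, 36) = 4
Simplified: 817/9

817/9


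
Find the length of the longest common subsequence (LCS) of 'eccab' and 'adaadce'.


DP table for LCS of 'eccab' and 'adaadce':
       a  d  a  a  d  c  e
    0  0  0  0  0  0  0  0
  e 0  0  0  0  0  0  0  1
  c 0  0  0  0  0  0  1  1
  c 0  0  0  0  0  0  1  1
  a 0  1  1  1  1  1  1  1
  b 0  1  1  1  1  1  1  1
LCS: 'e'
LCS length = 1

1


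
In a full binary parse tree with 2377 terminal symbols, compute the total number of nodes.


Leaf nodes (terminals): 2377
Internal nodes = n - 1 = 2377 - 1 = 2376
Total = leaves + internal = 2377 + 2376 = 4753

4753


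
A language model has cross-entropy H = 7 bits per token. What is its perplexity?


Perplexity formula: PP = 2^H
H = 7
PP = 2^7
Steps: 2^1 = 2, 2^2 = 4, 2^3 = 8, 2^4 = 16, 2^5 = 32, 2^6 = 64, 2^7 = 128
PP = 128

128


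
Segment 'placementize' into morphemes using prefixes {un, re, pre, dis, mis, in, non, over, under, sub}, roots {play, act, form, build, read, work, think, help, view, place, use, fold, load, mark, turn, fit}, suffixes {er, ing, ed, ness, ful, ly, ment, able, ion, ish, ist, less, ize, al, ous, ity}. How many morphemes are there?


Segmenting 'placementize' against the inventory:
  'place' -> root (morpheme 1)
  'ment' -> suffix (morpheme 2)
  'ize' -> suffix (morpheme 3)
Total morphemes: 3

3


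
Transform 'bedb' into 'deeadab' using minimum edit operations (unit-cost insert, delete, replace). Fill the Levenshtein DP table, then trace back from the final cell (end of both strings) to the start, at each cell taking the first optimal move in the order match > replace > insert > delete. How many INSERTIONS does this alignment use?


Edit distance = 4. Backtracking from cell (4, 7) with preference match > replace > insert > delete,
then listing the resulting alignment 'bedb' -> 'deeadab' left to right:
  Step 1: insert 'd' [insertion #1]
  Step 2: replace b->e
  Step 3: keep 'e'
  Step 4: insert 'a' [insertion #2]
  Step 5: keep 'd'
  Step 6: insert 'a' [insertion #3]
  Step 7: keep 'b'
Total insertions: 3

3


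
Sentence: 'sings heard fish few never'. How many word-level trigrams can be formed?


Word trigrams from [5] words:
  Trigram 1: (sings heard fish)
  Trigram 2: (heard fish few)
  Trigram 3: (fish few never)
Total word trigrams: 5 - 2 = 3

3


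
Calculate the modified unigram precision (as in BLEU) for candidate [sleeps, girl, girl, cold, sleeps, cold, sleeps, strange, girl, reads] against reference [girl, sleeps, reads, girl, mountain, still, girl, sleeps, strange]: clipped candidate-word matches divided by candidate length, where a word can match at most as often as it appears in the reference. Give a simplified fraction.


Reference word counts: {'girl': 3, 'mountain': 1, 'reads': 1, 'sleeps': 2, 'still': 1, 'strange': 1}
Checking each candidate word (with clipping):
  'sleeps' -> in reference (ref count 2, used 1/2) -> match (matches: 1)
  'girl' -> in reference (ref count 3, used 1/3) -> match (matches: 2)
  'girl' -> in reference (ref count 3, used 2/3) -> match (matches: 3)
  'cold' -> not in reference -> no match (matches: 3)
  'sleeps' -> in reference (ref count 2, used 2/2) -> match (matches: 4)
  'cold' -> not in reference -> no match (matches: 4)
  'sleeps' -> ref count 2 already used up (2/2) -> clipped, no match (matches: 4)
  'strange' -> in reference (ref count 1, used 1/1) -> match (matches: 5)
  'girl' -> in reference (ref count 3, used 3/3) -> match (matches: 6)
  'reads' -> in reference (ref count 1, used 1/1) -> match (matches: 7)
Clipped matches: 7, Candidate length: 10
Precision = 7/10

7/10


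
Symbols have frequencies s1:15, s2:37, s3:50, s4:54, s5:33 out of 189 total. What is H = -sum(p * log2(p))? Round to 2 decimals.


Computing entropy H = -sum(p_i * log2(p_i)):
  s1: p = 15/189 = 0.0794, -p*log2(p) = 0.2901
  s2: p = 37/189 = 0.1958, -p*log2(p) = 0.4606
  s3: p = 50/189 = 0.2646, -p*log2(p) = 0.5075
  s4: p = 54/189 = 0.2857, -p*log2(p) = 0.5164
  s5: p = 33/189 = 0.1746, -p*log2(p) = 0.4396
H = sum of terms = 2.2142
Rounded to 2 decimals: 2.21

2.21


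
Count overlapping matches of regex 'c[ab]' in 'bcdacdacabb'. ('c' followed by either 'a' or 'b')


Pattern: c[ab] means 'c' followed by either 'a' or 'b'.
Scanning 'bcdacdacabb' position-by-position:
  Pos 0: window 'bc' -> no
  Pos 1: window 'cd' -> no
  Pos 2: window 'da' -> no
  Pos 3: window 'ac' -> no
  Pos 4: window 'cd' -> no
  Pos 5: window 'da' -> no
  Pos 6: window 'ac' -> no
  Pos 7: window 'ca' -> MATCH
  Pos 8: window 'ab' -> no
  Pos 9: window 'bb' -> no
  Pos 10: window 'b' -> no
Total matches: 1

1


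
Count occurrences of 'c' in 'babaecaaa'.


Scanning 'babaecaaa' for 'c':
  Position 5: 'c' -> MATCH (count: 1)
Total occurrences of 'c': 1

1
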